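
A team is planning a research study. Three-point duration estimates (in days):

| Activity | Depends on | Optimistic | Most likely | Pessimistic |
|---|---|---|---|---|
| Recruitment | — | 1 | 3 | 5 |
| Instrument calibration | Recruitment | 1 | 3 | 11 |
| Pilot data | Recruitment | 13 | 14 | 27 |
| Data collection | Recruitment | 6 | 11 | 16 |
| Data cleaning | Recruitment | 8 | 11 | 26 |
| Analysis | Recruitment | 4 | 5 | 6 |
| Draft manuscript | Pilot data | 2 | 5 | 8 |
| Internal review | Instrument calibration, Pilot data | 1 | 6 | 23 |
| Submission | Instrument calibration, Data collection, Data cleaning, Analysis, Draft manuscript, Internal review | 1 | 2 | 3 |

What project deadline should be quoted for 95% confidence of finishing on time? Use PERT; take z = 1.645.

36.3 days

te_Recruitment = (1 + 4·3 + 5)/6 = 18/6 = 3; σ²_Recruitment = ((5−1)/6)² = 0.444
te_Instrument calibration = (1 + 4·3 + 11)/6 = 24/6 = 4; σ²_Instrument calibration = ((11−1)/6)² = 2.778
te_Pilot data = (13 + 4·14 + 27)/6 = 96/6 = 16; σ²_Pilot data = ((27−13)/6)² = 5.444
te_Data collection = (6 + 4·11 + 16)/6 = 66/6 = 11; σ²_Data collection = ((16−6)/6)² = 2.778
te_Data cleaning = (8 + 4·11 + 26)/6 = 78/6 = 13; σ²_Data cleaning = ((26−8)/6)² = 9.000
te_Analysis = (4 + 4·5 + 6)/6 = 30/6 = 5; σ²_Analysis = ((6−4)/6)² = 0.111
te_Draft manuscript = (2 + 4·5 + 8)/6 = 30/6 = 5; σ²_Draft manuscript = ((8−2)/6)² = 1.000
te_Internal review = (1 + 4·6 + 23)/6 = 48/6 = 8; σ²_Internal review = ((23−1)/6)² = 13.444
te_Submission = (1 + 4·2 + 3)/6 = 12/6 = 2; σ²_Submission = ((3−1)/6)² = 0.111

Forward pass:
ES_Recruitment = 0; EF_Recruitment = 3
ES_Instrument calibration = 3; EF_Instrument calibration = 3+4 = 7
ES_Pilot data = 3; EF_Pilot data = 3+16 = 19
ES_Data collection = 3; EF_Data collection = 3+11 = 14
ES_Data cleaning = 3; EF_Data cleaning = 3+13 = 16
ES_Analysis = 3; EF_Analysis = 3+5 = 8
ES_Draft manuscript = 19; EF_Draft manuscript = 19+5 = 24
ES_Internal review = max(EF_Instrument calibration=7, EF_Pilot data=19) = 19; EF_Internal review = 19+8 = 27
ES_Submission = max(EF_Instrument calibration=7, EF_Data collection=14, EF_Data cleaning=16, EF_Analysis=8, EF_Draft manuscript=24, EF_Internal review=27) = 27; EF_Submission = 27+2 = 29
Expected project duration μ = 29 days. Critical path: Recruitment → Pilot data → Internal review → Submission.

Variance along critical path = 0.444 + 5.444 + 13.444 + 0.111 = 19.444; σ = 4.410 days.
D = μ + z·σ = 29 + 1.645·4.410 = 36.3 days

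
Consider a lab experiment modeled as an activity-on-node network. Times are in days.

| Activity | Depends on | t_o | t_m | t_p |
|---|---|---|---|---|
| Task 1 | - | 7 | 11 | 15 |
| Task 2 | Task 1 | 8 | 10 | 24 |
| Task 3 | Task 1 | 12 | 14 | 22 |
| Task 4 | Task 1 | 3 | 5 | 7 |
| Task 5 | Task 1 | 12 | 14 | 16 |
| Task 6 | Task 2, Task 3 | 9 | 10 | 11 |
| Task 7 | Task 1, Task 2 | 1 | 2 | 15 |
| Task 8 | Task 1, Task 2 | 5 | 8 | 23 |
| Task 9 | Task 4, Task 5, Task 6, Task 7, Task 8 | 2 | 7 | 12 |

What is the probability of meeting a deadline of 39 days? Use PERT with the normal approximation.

0.071

te_Task 1 = (7 + 4·11 + 15)/6 = 66/6 = 11; σ²_Task 1 = ((15−7)/6)² = 1.778
te_Task 2 = (8 + 4·10 + 24)/6 = 72/6 = 12; σ²_Task 2 = ((24−8)/6)² = 7.111
te_Task 3 = (12 + 4·14 + 22)/6 = 90/6 = 15; σ²_Task 3 = ((22−12)/6)² = 2.778
te_Task 4 = (3 + 4·5 + 7)/6 = 30/6 = 5; σ²_Task 4 = ((7−3)/6)² = 0.444
te_Task 5 = (12 + 4·14 + 16)/6 = 84/6 = 14; σ²_Task 5 = ((16−12)/6)² = 0.444
te_Task 6 = (9 + 4·10 + 11)/6 = 60/6 = 10; σ²_Task 6 = ((11−9)/6)² = 0.111
te_Task 7 = (1 + 4·2 + 15)/6 = 24/6 = 4; σ²_Task 7 = ((15−1)/6)² = 5.444
te_Task 8 = (5 + 4·8 + 23)/6 = 60/6 = 10; σ²_Task 8 = ((23−5)/6)² = 9.000
te_Task 9 = (2 + 4·7 + 12)/6 = 42/6 = 7; σ²_Task 9 = ((12−2)/6)² = 2.778

Forward pass:
ES_Task 1 = 0; EF_Task 1 = 11
ES_Task 2 = 11; EF_Task 2 = 11+12 = 23
ES_Task 3 = 11; EF_Task 3 = 11+15 = 26
ES_Task 4 = 11; EF_Task 4 = 11+5 = 16
ES_Task 5 = 11; EF_Task 5 = 11+14 = 25
ES_Task 6 = max(EF_Task 2=23, EF_Task 3=26) = 26; EF_Task 6 = 26+10 = 36
ES_Task 7 = max(EF_Task 1=11, EF_Task 2=23) = 23; EF_Task 7 = 23+4 = 27
ES_Task 8 = max(EF_Task 1=11, EF_Task 2=23) = 23; EF_Task 8 = 23+10 = 33
ES_Task 9 = max(EF_Task 4=16, EF_Task 5=25, EF_Task 6=36, EF_Task 7=27, EF_Task 8=33) = 36; EF_Task 9 = 36+7 = 43
Expected project duration μ = 43 days. Critical path: Task 1 → Task 3 → Task 6 → Task 9.

Variance along critical path = 1.778 + 2.778 + 0.111 + 2.778 = 7.444; σ = √7.444 = 2.728 days.
Z = (39 − 43) / 2.728 = -1.466
P(T ≤ 39) = Φ(-1.466) ≈ 0.071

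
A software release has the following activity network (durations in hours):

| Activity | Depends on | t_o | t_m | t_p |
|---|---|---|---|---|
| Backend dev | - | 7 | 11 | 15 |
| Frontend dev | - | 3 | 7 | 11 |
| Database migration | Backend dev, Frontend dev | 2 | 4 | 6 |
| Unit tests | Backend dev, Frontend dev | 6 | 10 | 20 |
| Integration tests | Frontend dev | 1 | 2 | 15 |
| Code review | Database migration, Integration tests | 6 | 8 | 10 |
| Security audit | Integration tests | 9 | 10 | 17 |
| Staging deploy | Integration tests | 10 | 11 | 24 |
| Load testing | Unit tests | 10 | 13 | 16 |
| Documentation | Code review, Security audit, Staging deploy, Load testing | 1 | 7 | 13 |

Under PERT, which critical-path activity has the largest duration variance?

te_Backend dev = (7 + 4·11 + 15)/6 = 66/6 = 11; σ²_Backend dev = ((15−7)/6)² = 1.778
te_Frontend dev = (3 + 4·7 + 11)/6 = 42/6 = 7; σ²_Frontend dev = ((11−3)/6)² = 1.778
te_Database migration = (2 + 4·4 + 6)/6 = 24/6 = 4; σ²_Database migration = ((6−2)/6)² = 0.444
te_Unit tests = (6 + 4·10 + 20)/6 = 66/6 = 11; σ²_Unit tests = ((20−6)/6)² = 5.444
te_Integration tests = (1 + 4·2 + 15)/6 = 24/6 = 4; σ²_Integration tests = ((15−1)/6)² = 5.444
te_Code review = (6 + 4·8 + 10)/6 = 48/6 = 8; σ²_Code review = ((10−6)/6)² = 0.444
te_Security audit = (9 + 4·10 + 17)/6 = 66/6 = 11; σ²_Security audit = ((17−9)/6)² = 1.778
te_Staging deploy = (10 + 4·11 + 24)/6 = 78/6 = 13; σ²_Staging deploy = ((24−10)/6)² = 5.444
te_Load testing = (10 + 4·13 + 16)/6 = 78/6 = 13; σ²_Load testing = ((16−10)/6)² = 1.000
te_Documentation = (1 + 4·7 + 13)/6 = 42/6 = 7; σ²_Documentation = ((13−1)/6)² = 4.000

Forward pass:
ES_Backend dev = 0; EF_Backend dev = 11
ES_Frontend dev = 0; EF_Frontend dev = 7
ES_Database migration = max(EF_Backend dev=11, EF_Frontend dev=7) = 11; EF_Database migration = 11+4 = 15
ES_Unit tests = max(EF_Backend dev=11, EF_Frontend dev=7) = 11; EF_Unit tests = 11+11 = 22
ES_Integration tests = 7; EF_Integration tests = 7+4 = 11
ES_Code review = max(EF_Database migration=15, EF_Integration tests=11) = 15; EF_Code review = 15+8 = 23
ES_Security audit = 11; EF_Security audit = 11+11 = 22
ES_Staging deploy = 11; EF_Staging deploy = 11+13 = 24
ES_Load testing = 22; EF_Load testing = 22+13 = 35
ES_Documentation = max(EF_Code review=23, EF_Security audit=22, EF_Staging deploy=24, EF_Load testing=35) = 35; EF_Documentation = 35+7 = 42
Expected project duration μ = 42 hours. Critical path: Backend dev → Unit tests → Load testing → Documentation.

Variances on critical path: σ²_Backend dev=1.778, σ²_Unit tests=5.444, σ²_Load testing=1.000, σ²_Documentation=4.000.
Largest is σ²_Unit tests = 5.444.

Unit tests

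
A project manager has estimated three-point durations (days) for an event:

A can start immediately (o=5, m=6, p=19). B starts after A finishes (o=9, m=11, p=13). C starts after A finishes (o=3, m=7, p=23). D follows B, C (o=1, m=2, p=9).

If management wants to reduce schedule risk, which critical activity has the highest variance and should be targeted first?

A

te_A = (5 + 4·6 + 19)/6 = 48/6 = 8; σ²_A = ((19−5)/6)² = 5.444
te_B = (9 + 4·11 + 13)/6 = 66/6 = 11; σ²_B = ((13−9)/6)² = 0.444
te_C = (3 + 4·7 + 23)/6 = 54/6 = 9; σ²_C = ((23−3)/6)² = 11.111
te_D = (1 + 4·2 + 9)/6 = 18/6 = 3; σ²_D = ((9−1)/6)² = 1.778

Forward pass:
ES_A = 0; EF_A = 8
ES_B = 8; EF_B = 8+11 = 19
ES_C = 8; EF_C = 8+9 = 17
ES_D = max(EF_B=19, EF_C=17) = 19; EF_D = 19+3 = 22
Expected project duration μ = 22 days. Critical path: A → B → D.

Variances on critical path: σ²_A=5.444, σ²_B=0.444, σ²_D=1.778.
Largest is σ²_A = 5.444.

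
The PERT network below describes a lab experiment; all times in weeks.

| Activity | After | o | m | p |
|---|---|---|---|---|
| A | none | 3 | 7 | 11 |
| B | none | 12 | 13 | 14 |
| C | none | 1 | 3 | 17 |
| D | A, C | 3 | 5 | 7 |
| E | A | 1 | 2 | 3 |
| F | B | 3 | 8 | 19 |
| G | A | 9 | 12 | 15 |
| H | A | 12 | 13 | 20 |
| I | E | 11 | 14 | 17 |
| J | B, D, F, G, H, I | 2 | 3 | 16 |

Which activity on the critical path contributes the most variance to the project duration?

te_A = (3 + 4·7 + 11)/6 = 42/6 = 7; σ²_A = ((11−3)/6)² = 1.778
te_B = (12 + 4·13 + 14)/6 = 78/6 = 13; σ²_B = ((14−12)/6)² = 0.111
te_C = (1 + 4·3 + 17)/6 = 30/6 = 5; σ²_C = ((17−1)/6)² = 7.111
te_D = (3 + 4·5 + 7)/6 = 30/6 = 5; σ²_D = ((7−3)/6)² = 0.444
te_E = (1 + 4·2 + 3)/6 = 12/6 = 2; σ²_E = ((3−1)/6)² = 0.111
te_F = (3 + 4·8 + 19)/6 = 54/6 = 9; σ²_F = ((19−3)/6)² = 7.111
te_G = (9 + 4·12 + 15)/6 = 72/6 = 12; σ²_G = ((15−9)/6)² = 1.000
te_H = (12 + 4·13 + 20)/6 = 84/6 = 14; σ²_H = ((20−12)/6)² = 1.778
te_I = (11 + 4·14 + 17)/6 = 84/6 = 14; σ²_I = ((17−11)/6)² = 1.000
te_J = (2 + 4·3 + 16)/6 = 30/6 = 5; σ²_J = ((16−2)/6)² = 5.444

Forward pass:
ES_A = 0; EF_A = 7
ES_B = 0; EF_B = 13
ES_C = 0; EF_C = 5
ES_D = max(EF_A=7, EF_C=5) = 7; EF_D = 7+5 = 12
ES_E = 7; EF_E = 7+2 = 9
ES_F = 13; EF_F = 13+9 = 22
ES_G = 7; EF_G = 7+12 = 19
ES_H = 7; EF_H = 7+14 = 21
ES_I = 9; EF_I = 9+14 = 23
ES_J = max(EF_B=13, EF_D=12, EF_F=22, EF_G=19, EF_H=21, EF_I=23) = 23; EF_J = 23+5 = 28
Expected project duration μ = 28 weeks. Critical path: A → E → I → J.

Variances on critical path: σ²_A=1.778, σ²_E=0.111, σ²_I=1.000, σ²_J=5.444.
Largest is σ²_J = 5.444.

J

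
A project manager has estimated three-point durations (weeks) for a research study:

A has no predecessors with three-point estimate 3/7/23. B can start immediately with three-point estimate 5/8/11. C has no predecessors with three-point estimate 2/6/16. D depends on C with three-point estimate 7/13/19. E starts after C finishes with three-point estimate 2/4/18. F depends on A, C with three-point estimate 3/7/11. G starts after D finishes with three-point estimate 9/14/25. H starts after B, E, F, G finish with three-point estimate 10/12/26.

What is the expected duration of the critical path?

te_A = (3 + 4·7 + 23)/6 = 54/6 = 9
te_B = (5 + 4·8 + 11)/6 = 48/6 = 8
te_C = (2 + 4·6 + 16)/6 = 42/6 = 7
te_D = (7 + 4·13 + 19)/6 = 78/6 = 13
te_E = (2 + 4·4 + 18)/6 = 36/6 = 6
te_F = (3 + 4·7 + 11)/6 = 42/6 = 7
te_G = (9 + 4·14 + 25)/6 = 90/6 = 15
te_H = (10 + 4·12 + 26)/6 = 84/6 = 14

Forward pass:
ES_A = 0; EF_A = 9
ES_B = 0; EF_B = 8
ES_C = 0; EF_C = 7
ES_D = 7; EF_D = 7+13 = 20
ES_E = 7; EF_E = 7+6 = 13
ES_F = max(EF_A=9, EF_C=7) = 9; EF_F = 9+7 = 16
ES_G = 20; EF_G = 20+15 = 35
ES_H = max(EF_B=8, EF_E=13, EF_F=16, EF_G=35) = 35; EF_H = 35+14 = 49
Expected project duration μ = 49 weeks. Critical path: C → D → G → H.

49 weeks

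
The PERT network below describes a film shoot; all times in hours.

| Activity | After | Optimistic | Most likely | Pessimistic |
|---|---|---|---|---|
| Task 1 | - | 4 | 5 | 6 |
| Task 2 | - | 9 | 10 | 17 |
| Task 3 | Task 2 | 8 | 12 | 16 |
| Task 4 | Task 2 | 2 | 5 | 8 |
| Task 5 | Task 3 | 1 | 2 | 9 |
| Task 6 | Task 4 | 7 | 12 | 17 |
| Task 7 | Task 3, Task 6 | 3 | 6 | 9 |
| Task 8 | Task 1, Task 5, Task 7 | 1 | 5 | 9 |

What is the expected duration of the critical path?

39 hours

te_Task 1 = (4 + 4·5 + 6)/6 = 30/6 = 5
te_Task 2 = (9 + 4·10 + 17)/6 = 66/6 = 11
te_Task 3 = (8 + 4·12 + 16)/6 = 72/6 = 12
te_Task 4 = (2 + 4·5 + 8)/6 = 30/6 = 5
te_Task 5 = (1 + 4·2 + 9)/6 = 18/6 = 3
te_Task 6 = (7 + 4·12 + 17)/6 = 72/6 = 12
te_Task 7 = (3 + 4·6 + 9)/6 = 36/6 = 6
te_Task 8 = (1 + 4·5 + 9)/6 = 30/6 = 5

Forward pass:
ES_Task 1 = 0; EF_Task 1 = 5
ES_Task 2 = 0; EF_Task 2 = 11
ES_Task 3 = 11; EF_Task 3 = 11+12 = 23
ES_Task 4 = 11; EF_Task 4 = 11+5 = 16
ES_Task 5 = 23; EF_Task 5 = 23+3 = 26
ES_Task 6 = 16; EF_Task 6 = 16+12 = 28
ES_Task 7 = max(EF_Task 3=23, EF_Task 6=28) = 28; EF_Task 7 = 28+6 = 34
ES_Task 8 = max(EF_Task 1=5, EF_Task 5=26, EF_Task 7=34) = 34; EF_Task 8 = 34+5 = 39
Expected project duration μ = 39 hours. Critical path: Task 2 → Task 4 → Task 6 → Task 7 → Task 8.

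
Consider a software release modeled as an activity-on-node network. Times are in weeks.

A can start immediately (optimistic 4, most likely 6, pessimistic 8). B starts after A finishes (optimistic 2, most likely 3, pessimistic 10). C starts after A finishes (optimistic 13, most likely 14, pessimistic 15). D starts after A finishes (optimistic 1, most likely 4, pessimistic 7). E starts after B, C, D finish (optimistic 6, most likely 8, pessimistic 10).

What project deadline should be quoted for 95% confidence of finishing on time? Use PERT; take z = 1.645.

29.6 weeks

te_A = (4 + 4·6 + 8)/6 = 36/6 = 6; σ²_A = ((8−4)/6)² = 0.444
te_B = (2 + 4·3 + 10)/6 = 24/6 = 4; σ²_B = ((10−2)/6)² = 1.778
te_C = (13 + 4·14 + 15)/6 = 84/6 = 14; σ²_C = ((15−13)/6)² = 0.111
te_D = (1 + 4·4 + 7)/6 = 24/6 = 4; σ²_D = ((7−1)/6)² = 1.000
te_E = (6 + 4·8 + 10)/6 = 48/6 = 8; σ²_E = ((10−6)/6)² = 0.444

Forward pass:
ES_A = 0; EF_A = 6
ES_B = 6; EF_B = 6+4 = 10
ES_C = 6; EF_C = 6+14 = 20
ES_D = 6; EF_D = 6+4 = 10
ES_E = max(EF_B=10, EF_C=20, EF_D=10) = 20; EF_E = 20+8 = 28
Expected project duration μ = 28 weeks. Critical path: A → C → E.

Variance along critical path = 0.444 + 0.111 + 0.444 = 1.000; σ = 1.000 weeks.
D = μ + z·σ = 28 + 1.645·1.000 = 29.6 weeks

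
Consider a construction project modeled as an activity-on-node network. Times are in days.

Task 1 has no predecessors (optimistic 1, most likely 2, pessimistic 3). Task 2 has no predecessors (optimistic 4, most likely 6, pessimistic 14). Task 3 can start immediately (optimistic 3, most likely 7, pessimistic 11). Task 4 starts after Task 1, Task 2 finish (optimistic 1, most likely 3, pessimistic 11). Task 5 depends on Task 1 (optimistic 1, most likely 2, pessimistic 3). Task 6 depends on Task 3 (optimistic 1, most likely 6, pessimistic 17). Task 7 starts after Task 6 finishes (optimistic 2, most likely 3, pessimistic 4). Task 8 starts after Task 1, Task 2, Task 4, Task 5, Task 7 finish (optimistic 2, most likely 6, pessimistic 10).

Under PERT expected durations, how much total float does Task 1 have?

te_Task 1 = (1 + 4·2 + 3)/6 = 12/6 = 2
te_Task 2 = (4 + 4·6 + 14)/6 = 42/6 = 7
te_Task 3 = (3 + 4·7 + 11)/6 = 42/6 = 7
te_Task 4 = (1 + 4·3 + 11)/6 = 24/6 = 4
te_Task 5 = (1 + 4·2 + 3)/6 = 12/6 = 2
te_Task 6 = (1 + 4·6 + 17)/6 = 42/6 = 7
te_Task 7 = (2 + 4·3 + 4)/6 = 18/6 = 3
te_Task 8 = (2 + 4·6 + 10)/6 = 36/6 = 6

Forward pass:
ES_Task 1 = 0; EF_Task 1 = 2
ES_Task 2 = 0; EF_Task 2 = 7
ES_Task 3 = 0; EF_Task 3 = 7
ES_Task 4 = max(EF_Task 1=2, EF_Task 2=7) = 7; EF_Task 4 = 7+4 = 11
ES_Task 5 = 2; EF_Task 5 = 2+2 = 4
ES_Task 6 = 7; EF_Task 6 = 7+7 = 14
ES_Task 7 = 14; EF_Task 7 = 14+3 = 17
ES_Task 8 = max(EF_Task 1=2, EF_Task 2=7, EF_Task 4=11, EF_Task 5=4, EF_Task 7=17) = 17; EF_Task 8 = 17+6 = 23
Expected project duration μ = 23 days. Critical path: Task 3 → Task 6 → Task 7 → Task 8.

Backward pass:
LF_Task 8 = 23; LS_Task 8 = 23−6 = 17
LF_Task 7 = LS_Task 8 = 17; LS_Task 7 = 17−3 = 14
LF_Task 6 = LS_Task 7 = 14; LS_Task 6 = 14−7 = 7
LF_Task 5 = LS_Task 8 = 17; LS_Task 5 = 17−2 = 15
LF_Task 4 = LS_Task 8 = 17; LS_Task 4 = 17−4 = 13
LF_Task 3 = LS_Task 6 = 7; LS_Task 3 = 7−7 = 0
LF_Task 2 = min(LS_Task 4=13, LS_Task 8=17) = 13; LS_Task 2 = 13−7 = 6
LF_Task 1 = min(LS_Task 4=13, LS_Task 5=15, LS_Task 8=17) = 13; LS_Task 1 = 13−2 = 11
Slack_Task 1 = LS_Task 1 − ES_Task 1 = 11 − 0 = 11

11 days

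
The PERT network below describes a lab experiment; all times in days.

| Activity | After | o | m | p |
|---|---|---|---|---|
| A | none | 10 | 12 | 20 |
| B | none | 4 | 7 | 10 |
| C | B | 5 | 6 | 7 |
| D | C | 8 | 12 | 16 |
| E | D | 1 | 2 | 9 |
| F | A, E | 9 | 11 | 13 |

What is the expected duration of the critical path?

39 days

te_A = (10 + 4·12 + 20)/6 = 78/6 = 13
te_B = (4 + 4·7 + 10)/6 = 42/6 = 7
te_C = (5 + 4·6 + 7)/6 = 36/6 = 6
te_D = (8 + 4·12 + 16)/6 = 72/6 = 12
te_E = (1 + 4·2 + 9)/6 = 18/6 = 3
te_F = (9 + 4·11 + 13)/6 = 66/6 = 11

Forward pass:
ES_A = 0; EF_A = 13
ES_B = 0; EF_B = 7
ES_C = 7; EF_C = 7+6 = 13
ES_D = 13; EF_D = 13+12 = 25
ES_E = 25; EF_E = 25+3 = 28
ES_F = max(EF_A=13, EF_E=28) = 28; EF_F = 28+11 = 39
Expected project duration μ = 39 days. Critical path: B → C → D → E → F.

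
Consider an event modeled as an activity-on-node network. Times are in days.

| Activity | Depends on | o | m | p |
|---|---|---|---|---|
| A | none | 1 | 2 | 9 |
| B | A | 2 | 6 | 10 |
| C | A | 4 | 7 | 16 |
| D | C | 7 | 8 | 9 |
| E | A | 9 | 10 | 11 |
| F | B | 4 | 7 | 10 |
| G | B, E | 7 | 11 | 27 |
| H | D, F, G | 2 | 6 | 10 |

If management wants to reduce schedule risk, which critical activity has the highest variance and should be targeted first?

G

te_A = (1 + 4·2 + 9)/6 = 18/6 = 3; σ²_A = ((9−1)/6)² = 1.778
te_B = (2 + 4·6 + 10)/6 = 36/6 = 6; σ²_B = ((10−2)/6)² = 1.778
te_C = (4 + 4·7 + 16)/6 = 48/6 = 8; σ²_C = ((16−4)/6)² = 4.000
te_D = (7 + 4·8 + 9)/6 = 48/6 = 8; σ²_D = ((9−7)/6)² = 0.111
te_E = (9 + 4·10 + 11)/6 = 60/6 = 10; σ²_E = ((11−9)/6)² = 0.111
te_F = (4 + 4·7 + 10)/6 = 42/6 = 7; σ²_F = ((10−4)/6)² = 1.000
te_G = (7 + 4·11 + 27)/6 = 78/6 = 13; σ²_G = ((27−7)/6)² = 11.111
te_H = (2 + 4·6 + 10)/6 = 36/6 = 6; σ²_H = ((10−2)/6)² = 1.778

Forward pass:
ES_A = 0; EF_A = 3
ES_B = 3; EF_B = 3+6 = 9
ES_C = 3; EF_C = 3+8 = 11
ES_D = 11; EF_D = 11+8 = 19
ES_E = 3; EF_E = 3+10 = 13
ES_F = 9; EF_F = 9+7 = 16
ES_G = max(EF_B=9, EF_E=13) = 13; EF_G = 13+13 = 26
ES_H = max(EF_D=19, EF_F=16, EF_G=26) = 26; EF_H = 26+6 = 32
Expected project duration μ = 32 days. Critical path: A → E → G → H.

Variances on critical path: σ²_A=1.778, σ²_E=0.111, σ²_G=11.111, σ²_H=1.778.
Largest is σ²_G = 11.111.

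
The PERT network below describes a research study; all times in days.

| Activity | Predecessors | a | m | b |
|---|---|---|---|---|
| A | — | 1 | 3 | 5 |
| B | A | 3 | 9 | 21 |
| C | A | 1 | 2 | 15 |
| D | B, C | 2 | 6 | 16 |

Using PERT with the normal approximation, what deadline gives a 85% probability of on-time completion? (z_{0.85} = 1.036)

24.0 days

te_A = (1 + 4·3 + 5)/6 = 18/6 = 3; σ²_A = ((5−1)/6)² = 0.444
te_B = (3 + 4·9 + 21)/6 = 60/6 = 10; σ²_B = ((21−3)/6)² = 9.000
te_C = (1 + 4·2 + 15)/6 = 24/6 = 4; σ²_C = ((15−1)/6)² = 5.444
te_D = (2 + 4·6 + 16)/6 = 42/6 = 7; σ²_D = ((16−2)/6)² = 5.444

Forward pass:
ES_A = 0; EF_A = 3
ES_B = 3; EF_B = 3+10 = 13
ES_C = 3; EF_C = 3+4 = 7
ES_D = max(EF_B=13, EF_C=7) = 13; EF_D = 13+7 = 20
Expected project duration μ = 20 days. Critical path: A → B → D.

Variance along critical path = 0.444 + 9.000 + 5.444 = 14.889; σ = 3.859 days.
D = μ + z·σ = 20 + 1.036·3.859 = 24.0 days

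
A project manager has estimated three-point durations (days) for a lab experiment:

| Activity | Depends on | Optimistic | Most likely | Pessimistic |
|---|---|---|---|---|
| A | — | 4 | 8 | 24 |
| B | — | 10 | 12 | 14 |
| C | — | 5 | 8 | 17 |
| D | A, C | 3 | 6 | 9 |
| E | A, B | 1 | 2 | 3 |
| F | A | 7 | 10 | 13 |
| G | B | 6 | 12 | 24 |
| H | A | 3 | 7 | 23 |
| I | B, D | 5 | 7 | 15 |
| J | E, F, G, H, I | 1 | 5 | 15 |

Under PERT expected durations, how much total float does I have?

1 days

te_A = (4 + 4·8 + 24)/6 = 60/6 = 10
te_B = (10 + 4·12 + 14)/6 = 72/6 = 12
te_C = (5 + 4·8 + 17)/6 = 54/6 = 9
te_D = (3 + 4·6 + 9)/6 = 36/6 = 6
te_E = (1 + 4·2 + 3)/6 = 12/6 = 2
te_F = (7 + 4·10 + 13)/6 = 60/6 = 10
te_G = (6 + 4·12 + 24)/6 = 78/6 = 13
te_H = (3 + 4·7 + 23)/6 = 54/6 = 9
te_I = (5 + 4·7 + 15)/6 = 48/6 = 8
te_J = (1 + 4·5 + 15)/6 = 36/6 = 6

Forward pass:
ES_A = 0; EF_A = 10
ES_B = 0; EF_B = 12
ES_C = 0; EF_C = 9
ES_D = max(EF_A=10, EF_C=9) = 10; EF_D = 10+6 = 16
ES_E = max(EF_A=10, EF_B=12) = 12; EF_E = 12+2 = 14
ES_F = 10; EF_F = 10+10 = 20
ES_G = 12; EF_G = 12+13 = 25
ES_H = 10; EF_H = 10+9 = 19
ES_I = max(EF_B=12, EF_D=16) = 16; EF_I = 16+8 = 24
ES_J = max(EF_E=14, EF_F=20, EF_G=25, EF_H=19, EF_I=24) = 25; EF_J = 25+6 = 31
Expected project duration μ = 31 days. Critical path: B → G → J.

Backward pass:
LF_J = 31; LS_J = 31−6 = 25
LF_I = LS_J = 25; LS_I = 25−8 = 17
LF_H = LS_J = 25; LS_H = 25−9 = 16
LF_G = LS_J = 25; LS_G = 25−13 = 12
LF_F = LS_J = 25; LS_F = 25−10 = 15
LF_E = LS_J = 25; LS_E = 25−2 = 23
LF_D = LS_I = 17; LS_D = 17−6 = 11
LF_C = LS_D = 11; LS_C = 11−9 = 2
LF_B = min(LS_E=23, LS_G=12, LS_I=17) = 12; LS_B = 12−12 = 0
LF_A = min(LS_D=11, LS_E=23, LS_F=15, LS_H=16) = 11; LS_A = 11−10 = 1
Slack_I = LS_I − ES_I = 17 − 16 = 1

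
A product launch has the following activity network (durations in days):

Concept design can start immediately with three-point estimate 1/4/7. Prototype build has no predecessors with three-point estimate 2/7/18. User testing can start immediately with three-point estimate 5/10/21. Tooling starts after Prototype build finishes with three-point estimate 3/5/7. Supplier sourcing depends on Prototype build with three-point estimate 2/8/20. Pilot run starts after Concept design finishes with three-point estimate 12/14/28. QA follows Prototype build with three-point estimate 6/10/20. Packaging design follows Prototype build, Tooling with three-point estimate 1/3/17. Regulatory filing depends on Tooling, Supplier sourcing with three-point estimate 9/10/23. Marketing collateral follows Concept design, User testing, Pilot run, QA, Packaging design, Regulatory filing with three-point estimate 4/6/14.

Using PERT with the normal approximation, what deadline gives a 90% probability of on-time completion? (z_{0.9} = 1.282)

te_Concept design = (1 + 4·4 + 7)/6 = 24/6 = 4; σ²_Concept design = ((7−1)/6)² = 1.000
te_Prototype build = (2 + 4·7 + 18)/6 = 48/6 = 8; σ²_Prototype build = ((18−2)/6)² = 7.111
te_User testing = (5 + 4·10 + 21)/6 = 66/6 = 11; σ²_User testing = ((21−5)/6)² = 7.111
te_Tooling = (3 + 4·5 + 7)/6 = 30/6 = 5; σ²_Tooling = ((7−3)/6)² = 0.444
te_Supplier sourcing = (2 + 4·8 + 20)/6 = 54/6 = 9; σ²_Supplier sourcing = ((20−2)/6)² = 9.000
te_Pilot run = (12 + 4·14 + 28)/6 = 96/6 = 16; σ²_Pilot run = ((28−12)/6)² = 7.111
te_QA = (6 + 4·10 + 20)/6 = 66/6 = 11; σ²_QA = ((20−6)/6)² = 5.444
te_Packaging design = (1 + 4·3 + 17)/6 = 30/6 = 5; σ²_Packaging design = ((17−1)/6)² = 7.111
te_Regulatory filing = (9 + 4·10 + 23)/6 = 72/6 = 12; σ²_Regulatory filing = ((23−9)/6)² = 5.444
te_Marketing collateral = (4 + 4·6 + 14)/6 = 42/6 = 7; σ²_Marketing collateral = ((14−4)/6)² = 2.778

Forward pass:
ES_Concept design = 0; EF_Concept design = 4
ES_Prototype build = 0; EF_Prototype build = 8
ES_User testing = 0; EF_User testing = 11
ES_Tooling = 8; EF_Tooling = 8+5 = 13
ES_Supplier sourcing = 8; EF_Supplier sourcing = 8+9 = 17
ES_Pilot run = 4; EF_Pilot run = 4+16 = 20
ES_QA = 8; EF_QA = 8+11 = 19
ES_Packaging design = max(EF_Prototype build=8, EF_Tooling=13) = 13; EF_Packaging design = 13+5 = 18
ES_Regulatory filing = max(EF_Tooling=13, EF_Supplier sourcing=17) = 17; EF_Regulatory filing = 17+12 = 29
ES_Marketing collateral = max(EF_Concept design=4, EF_User testing=11, EF_Pilot run=20, EF_QA=19, EF_Packaging design=18, EF_Regulatory filing=29) = 29; EF_Marketing collateral = 29+7 = 36
Expected project duration μ = 36 days. Critical path: Prototype build → Supplier sourcing → Regulatory filing → Marketing collateral.

Variance along critical path = 7.111 + 9.000 + 5.444 + 2.778 = 24.333; σ = 4.933 days.
D = μ + z·σ = 36 + 1.282·4.933 = 42.3 days

42.3 days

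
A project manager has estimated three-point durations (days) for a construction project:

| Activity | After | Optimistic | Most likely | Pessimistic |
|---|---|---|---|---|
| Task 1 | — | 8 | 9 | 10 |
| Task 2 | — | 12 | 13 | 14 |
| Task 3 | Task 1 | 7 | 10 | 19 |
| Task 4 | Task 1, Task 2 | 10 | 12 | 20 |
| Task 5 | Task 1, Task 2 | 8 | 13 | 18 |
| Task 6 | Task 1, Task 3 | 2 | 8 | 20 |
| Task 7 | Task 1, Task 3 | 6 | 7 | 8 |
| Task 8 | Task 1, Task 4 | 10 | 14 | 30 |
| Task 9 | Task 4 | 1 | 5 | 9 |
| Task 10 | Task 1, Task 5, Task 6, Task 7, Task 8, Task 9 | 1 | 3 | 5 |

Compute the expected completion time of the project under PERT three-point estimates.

45 days

te_Task 1 = (8 + 4·9 + 10)/6 = 54/6 = 9
te_Task 2 = (12 + 4·13 + 14)/6 = 78/6 = 13
te_Task 3 = (7 + 4·10 + 19)/6 = 66/6 = 11
te_Task 4 = (10 + 4·12 + 20)/6 = 78/6 = 13
te_Task 5 = (8 + 4·13 + 18)/6 = 78/6 = 13
te_Task 6 = (2 + 4·8 + 20)/6 = 54/6 = 9
te_Task 7 = (6 + 4·7 + 8)/6 = 42/6 = 7
te_Task 8 = (10 + 4·14 + 30)/6 = 96/6 = 16
te_Task 9 = (1 + 4·5 + 9)/6 = 30/6 = 5
te_Task 10 = (1 + 4·3 + 5)/6 = 18/6 = 3

Forward pass:
ES_Task 1 = 0; EF_Task 1 = 9
ES_Task 2 = 0; EF_Task 2 = 13
ES_Task 3 = 9; EF_Task 3 = 9+11 = 20
ES_Task 4 = max(EF_Task 1=9, EF_Task 2=13) = 13; EF_Task 4 = 13+13 = 26
ES_Task 5 = max(EF_Task 1=9, EF_Task 2=13) = 13; EF_Task 5 = 13+13 = 26
ES_Task 6 = max(EF_Task 1=9, EF_Task 3=20) = 20; EF_Task 6 = 20+9 = 29
ES_Task 7 = max(EF_Task 1=9, EF_Task 3=20) = 20; EF_Task 7 = 20+7 = 27
ES_Task 8 = max(EF_Task 1=9, EF_Task 4=26) = 26; EF_Task 8 = 26+16 = 42
ES_Task 9 = 26; EF_Task 9 = 26+5 = 31
ES_Task 10 = max(EF_Task 1=9, EF_Task 5=26, EF_Task 6=29, EF_Task 7=27, EF_Task 8=42, EF_Task 9=31) = 42; EF_Task 10 = 42+3 = 45
Expected project duration μ = 45 days. Critical path: Task 2 → Task 4 → Task 8 → Task 10.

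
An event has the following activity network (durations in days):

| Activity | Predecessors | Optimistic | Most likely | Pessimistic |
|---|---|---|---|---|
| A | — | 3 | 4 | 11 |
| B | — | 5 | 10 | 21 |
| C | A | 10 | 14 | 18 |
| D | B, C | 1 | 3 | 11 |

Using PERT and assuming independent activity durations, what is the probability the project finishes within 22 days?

te_A = (3 + 4·4 + 11)/6 = 30/6 = 5; σ²_A = ((11−3)/6)² = 1.778
te_B = (5 + 4·10 + 21)/6 = 66/6 = 11; σ²_B = ((21−5)/6)² = 7.111
te_C = (10 + 4·14 + 18)/6 = 84/6 = 14; σ²_C = ((18−10)/6)² = 1.778
te_D = (1 + 4·3 + 11)/6 = 24/6 = 4; σ²_D = ((11−1)/6)² = 2.778

Forward pass:
ES_A = 0; EF_A = 5
ES_B = 0; EF_B = 11
ES_C = 5; EF_C = 5+14 = 19
ES_D = max(EF_B=11, EF_C=19) = 19; EF_D = 19+4 = 23
Expected project duration μ = 23 days. Critical path: A → C → D.

Variance along critical path = 1.778 + 1.778 + 2.778 = 6.333; σ = √6.333 = 2.517 days.
Z = (22 − 23) / 2.517 = -0.397
P(T ≤ 22) = Φ(-0.397) ≈ 0.346

0.346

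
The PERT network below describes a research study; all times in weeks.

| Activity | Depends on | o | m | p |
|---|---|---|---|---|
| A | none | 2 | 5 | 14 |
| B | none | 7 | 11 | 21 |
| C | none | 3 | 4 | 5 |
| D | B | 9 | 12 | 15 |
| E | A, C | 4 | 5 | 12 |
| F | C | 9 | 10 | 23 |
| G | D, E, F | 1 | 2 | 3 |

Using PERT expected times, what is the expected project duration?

te_A = (2 + 4·5 + 14)/6 = 36/6 = 6
te_B = (7 + 4·11 + 21)/6 = 72/6 = 12
te_C = (3 + 4·4 + 5)/6 = 24/6 = 4
te_D = (9 + 4·12 + 15)/6 = 72/6 = 12
te_E = (4 + 4·5 + 12)/6 = 36/6 = 6
te_F = (9 + 4·10 + 23)/6 = 72/6 = 12
te_G = (1 + 4·2 + 3)/6 = 12/6 = 2

Forward pass:
ES_A = 0; EF_A = 6
ES_B = 0; EF_B = 12
ES_C = 0; EF_C = 4
ES_D = 12; EF_D = 12+12 = 24
ES_E = max(EF_A=6, EF_C=4) = 6; EF_E = 6+6 = 12
ES_F = 4; EF_F = 4+12 = 16
ES_G = max(EF_D=24, EF_E=12, EF_F=16) = 24; EF_G = 24+2 = 26
Expected project duration μ = 26 weeks. Critical path: B → D → G.

26 weeks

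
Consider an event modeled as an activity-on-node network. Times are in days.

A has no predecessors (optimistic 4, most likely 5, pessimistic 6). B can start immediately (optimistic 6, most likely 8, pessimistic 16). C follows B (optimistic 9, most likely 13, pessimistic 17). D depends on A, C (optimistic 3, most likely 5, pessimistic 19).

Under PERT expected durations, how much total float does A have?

te_A = (4 + 4·5 + 6)/6 = 30/6 = 5
te_B = (6 + 4·8 + 16)/6 = 54/6 = 9
te_C = (9 + 4·13 + 17)/6 = 78/6 = 13
te_D = (3 + 4·5 + 19)/6 = 42/6 = 7

Forward pass:
ES_A = 0; EF_A = 5
ES_B = 0; EF_B = 9
ES_C = 9; EF_C = 9+13 = 22
ES_D = max(EF_A=5, EF_C=22) = 22; EF_D = 22+7 = 29
Expected project duration μ = 29 days. Critical path: B → C → D.

Backward pass:
LF_D = 29; LS_D = 29−7 = 22
LF_C = LS_D = 22; LS_C = 22−13 = 9
LF_B = LS_C = 9; LS_B = 9−9 = 0
LF_A = LS_D = 22; LS_A = 22−5 = 17
Slack_A = LS_A − ES_A = 17 − 0 = 17

17 days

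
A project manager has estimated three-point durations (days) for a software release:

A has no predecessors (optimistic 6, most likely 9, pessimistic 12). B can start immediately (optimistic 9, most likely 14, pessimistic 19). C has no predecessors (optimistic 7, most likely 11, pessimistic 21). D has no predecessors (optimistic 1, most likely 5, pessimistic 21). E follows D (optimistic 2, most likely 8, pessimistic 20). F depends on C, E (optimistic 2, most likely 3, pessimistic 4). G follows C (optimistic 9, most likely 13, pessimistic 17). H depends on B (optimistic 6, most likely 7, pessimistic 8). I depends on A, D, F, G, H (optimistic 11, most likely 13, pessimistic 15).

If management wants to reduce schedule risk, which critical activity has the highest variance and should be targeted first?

te_A = (6 + 4·9 + 12)/6 = 54/6 = 9; σ²_A = ((12−6)/6)² = 1.000
te_B = (9 + 4·14 + 19)/6 = 84/6 = 14; σ²_B = ((19−9)/6)² = 2.778
te_C = (7 + 4·11 + 21)/6 = 72/6 = 12; σ²_C = ((21−7)/6)² = 5.444
te_D = (1 + 4·5 + 21)/6 = 42/6 = 7; σ²_D = ((21−1)/6)² = 11.111
te_E = (2 + 4·8 + 20)/6 = 54/6 = 9; σ²_E = ((20−2)/6)² = 9.000
te_F = (2 + 4·3 + 4)/6 = 18/6 = 3; σ²_F = ((4−2)/6)² = 0.111
te_G = (9 + 4·13 + 17)/6 = 78/6 = 13; σ²_G = ((17−9)/6)² = 1.778
te_H = (6 + 4·7 + 8)/6 = 42/6 = 7; σ²_H = ((8−6)/6)² = 0.111
te_I = (11 + 4·13 + 15)/6 = 78/6 = 13; σ²_I = ((15−11)/6)² = 0.444

Forward pass:
ES_A = 0; EF_A = 9
ES_B = 0; EF_B = 14
ES_C = 0; EF_C = 12
ES_D = 0; EF_D = 7
ES_E = 7; EF_E = 7+9 = 16
ES_F = max(EF_C=12, EF_E=16) = 16; EF_F = 16+3 = 19
ES_G = 12; EF_G = 12+13 = 25
ES_H = 14; EF_H = 14+7 = 21
ES_I = max(EF_A=9, EF_D=7, EF_F=19, EF_G=25, EF_H=21) = 25; EF_I = 25+13 = 38
Expected project duration μ = 38 days. Critical path: C → G → I.

Variances on critical path: σ²_C=5.444, σ²_G=1.778, σ²_I=0.444.
Largest is σ²_C = 5.444.

C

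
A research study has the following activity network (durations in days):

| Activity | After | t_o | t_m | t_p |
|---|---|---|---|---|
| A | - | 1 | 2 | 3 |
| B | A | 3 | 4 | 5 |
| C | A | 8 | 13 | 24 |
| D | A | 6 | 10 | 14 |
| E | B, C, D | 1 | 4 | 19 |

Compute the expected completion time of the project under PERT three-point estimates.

22 days

te_A = (1 + 4·2 + 3)/6 = 12/6 = 2
te_B = (3 + 4·4 + 5)/6 = 24/6 = 4
te_C = (8 + 4·13 + 24)/6 = 84/6 = 14
te_D = (6 + 4·10 + 14)/6 = 60/6 = 10
te_E = (1 + 4·4 + 19)/6 = 36/6 = 6

Forward pass:
ES_A = 0; EF_A = 2
ES_B = 2; EF_B = 2+4 = 6
ES_C = 2; EF_C = 2+14 = 16
ES_D = 2; EF_D = 2+10 = 12
ES_E = max(EF_B=6, EF_C=16, EF_D=12) = 16; EF_E = 16+6 = 22
Expected project duration μ = 22 days. Critical path: A → C → E.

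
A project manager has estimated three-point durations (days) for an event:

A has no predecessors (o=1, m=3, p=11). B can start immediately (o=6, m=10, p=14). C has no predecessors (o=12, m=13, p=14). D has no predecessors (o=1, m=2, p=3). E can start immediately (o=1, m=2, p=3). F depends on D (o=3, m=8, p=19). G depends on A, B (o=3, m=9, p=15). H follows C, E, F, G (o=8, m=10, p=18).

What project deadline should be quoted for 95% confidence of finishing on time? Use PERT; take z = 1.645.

te_A = (1 + 4·3 + 11)/6 = 24/6 = 4; σ²_A = ((11−1)/6)² = 2.778
te_B = (6 + 4·10 + 14)/6 = 60/6 = 10; σ²_B = ((14−6)/6)² = 1.778
te_C = (12 + 4·13 + 14)/6 = 78/6 = 13; σ²_C = ((14−12)/6)² = 0.111
te_D = (1 + 4·2 + 3)/6 = 12/6 = 2; σ²_D = ((3−1)/6)² = 0.111
te_E = (1 + 4·2 + 3)/6 = 12/6 = 2; σ²_E = ((3−1)/6)² = 0.111
te_F = (3 + 4·8 + 19)/6 = 54/6 = 9; σ²_F = ((19−3)/6)² = 7.111
te_G = (3 + 4·9 + 15)/6 = 54/6 = 9; σ²_G = ((15−3)/6)² = 4.000
te_H = (8 + 4·10 + 18)/6 = 66/6 = 11; σ²_H = ((18−8)/6)² = 2.778

Forward pass:
ES_A = 0; EF_A = 4
ES_B = 0; EF_B = 10
ES_C = 0; EF_C = 13
ES_D = 0; EF_D = 2
ES_E = 0; EF_E = 2
ES_F = 2; EF_F = 2+9 = 11
ES_G = max(EF_A=4, EF_B=10) = 10; EF_G = 10+9 = 19
ES_H = max(EF_C=13, EF_E=2, EF_F=11, EF_G=19) = 19; EF_H = 19+11 = 30
Expected project duration μ = 30 days. Critical path: B → G → H.

Variance along critical path = 1.778 + 4.000 + 2.778 = 8.556; σ = 2.925 days.
D = μ + z·σ = 30 + 1.645·2.925 = 34.8 days

34.8 days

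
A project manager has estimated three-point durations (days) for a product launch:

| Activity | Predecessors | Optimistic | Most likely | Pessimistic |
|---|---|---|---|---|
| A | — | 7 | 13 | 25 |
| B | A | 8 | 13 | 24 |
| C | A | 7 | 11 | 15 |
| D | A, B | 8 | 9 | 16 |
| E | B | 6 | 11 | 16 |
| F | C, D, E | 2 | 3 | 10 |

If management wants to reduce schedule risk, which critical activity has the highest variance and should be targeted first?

A

te_A = (7 + 4·13 + 25)/6 = 84/6 = 14; σ²_A = ((25−7)/6)² = 9.000
te_B = (8 + 4·13 + 24)/6 = 84/6 = 14; σ²_B = ((24−8)/6)² = 7.111
te_C = (7 + 4·11 + 15)/6 = 66/6 = 11; σ²_C = ((15−7)/6)² = 1.778
te_D = (8 + 4·9 + 16)/6 = 60/6 = 10; σ²_D = ((16−8)/6)² = 1.778
te_E = (6 + 4·11 + 16)/6 = 66/6 = 11; σ²_E = ((16−6)/6)² = 2.778
te_F = (2 + 4·3 + 10)/6 = 24/6 = 4; σ²_F = ((10−2)/6)² = 1.778

Forward pass:
ES_A = 0; EF_A = 14
ES_B = 14; EF_B = 14+14 = 28
ES_C = 14; EF_C = 14+11 = 25
ES_D = max(EF_A=14, EF_B=28) = 28; EF_D = 28+10 = 38
ES_E = 28; EF_E = 28+11 = 39
ES_F = max(EF_C=25, EF_D=38, EF_E=39) = 39; EF_F = 39+4 = 43
Expected project duration μ = 43 days. Critical path: A → B → E → F.

Variances on critical path: σ²_A=9.000, σ²_B=7.111, σ²_E=2.778, σ²_F=1.778.
Largest is σ²_A = 9.000.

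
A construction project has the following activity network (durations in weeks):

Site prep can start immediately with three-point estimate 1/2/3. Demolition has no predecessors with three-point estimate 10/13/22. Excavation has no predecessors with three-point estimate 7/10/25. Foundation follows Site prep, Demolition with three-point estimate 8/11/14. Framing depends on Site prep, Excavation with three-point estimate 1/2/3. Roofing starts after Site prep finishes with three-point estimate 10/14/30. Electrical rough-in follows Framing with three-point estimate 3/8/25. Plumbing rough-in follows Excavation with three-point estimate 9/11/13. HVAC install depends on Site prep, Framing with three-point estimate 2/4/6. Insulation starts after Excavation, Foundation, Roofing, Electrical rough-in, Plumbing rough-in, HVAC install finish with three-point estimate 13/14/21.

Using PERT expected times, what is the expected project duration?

te_Site prep = (1 + 4·2 + 3)/6 = 12/6 = 2
te_Demolition = (10 + 4·13 + 22)/6 = 84/6 = 14
te_Excavation = (7 + 4·10 + 25)/6 = 72/6 = 12
te_Foundation = (8 + 4·11 + 14)/6 = 66/6 = 11
te_Framing = (1 + 4·2 + 3)/6 = 12/6 = 2
te_Roofing = (10 + 4·14 + 30)/6 = 96/6 = 16
te_Electrical rough-in = (3 + 4·8 + 25)/6 = 60/6 = 10
te_Plumbing rough-in = (9 + 4·11 + 13)/6 = 66/6 = 11
te_HVAC install = (2 + 4·4 + 6)/6 = 24/6 = 4
te_Insulation = (13 + 4·14 + 21)/6 = 90/6 = 15

Forward pass:
ES_Site prep = 0; EF_Site prep = 2
ES_Demolition = 0; EF_Demolition = 14
ES_Excavation = 0; EF_Excavation = 12
ES_Foundation = max(EF_Site prep=2, EF_Demolition=14) = 14; EF_Foundation = 14+11 = 25
ES_Framing = max(EF_Site prep=2, EF_Excavation=12) = 12; EF_Framing = 12+2 = 14
ES_Roofing = 2; EF_Roofing = 2+16 = 18
ES_Electrical rough-in = 14; EF_Electrical rough-in = 14+10 = 24
ES_Plumbing rough-in = 12; EF_Plumbing rough-in = 12+11 = 23
ES_HVAC install = max(EF_Site prep=2, EF_Framing=14) = 14; EF_HVAC install = 14+4 = 18
ES_Insulation = max(EF_Excavation=12, EF_Foundation=25, EF_Roofing=18, EF_Electrical rough-in=24, EF_Plumbing rough-in=23, EF_HVAC install=18) = 25; EF_Insulation = 25+15 = 40
Expected project duration μ = 40 weeks. Critical path: Demolition → Foundation → Insulation.

40 weeks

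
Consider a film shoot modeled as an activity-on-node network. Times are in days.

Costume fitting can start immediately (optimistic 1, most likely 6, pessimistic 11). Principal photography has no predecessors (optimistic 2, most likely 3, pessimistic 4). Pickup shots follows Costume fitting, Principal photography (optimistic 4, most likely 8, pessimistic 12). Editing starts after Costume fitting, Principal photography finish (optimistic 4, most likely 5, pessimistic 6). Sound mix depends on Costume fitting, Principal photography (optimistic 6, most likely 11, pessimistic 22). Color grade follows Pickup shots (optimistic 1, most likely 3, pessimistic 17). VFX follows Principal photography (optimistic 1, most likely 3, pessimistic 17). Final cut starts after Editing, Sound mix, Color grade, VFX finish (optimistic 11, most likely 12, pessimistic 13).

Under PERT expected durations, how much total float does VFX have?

te_Costume fitting = (1 + 4·6 + 11)/6 = 36/6 = 6
te_Principal photography = (2 + 4·3 + 4)/6 = 18/6 = 3
te_Pickup shots = (4 + 4·8 + 12)/6 = 48/6 = 8
te_Editing = (4 + 4·5 + 6)/6 = 30/6 = 5
te_Sound mix = (6 + 4·11 + 22)/6 = 72/6 = 12
te_Color grade = (1 + 4·3 + 17)/6 = 30/6 = 5
te_VFX = (1 + 4·3 + 17)/6 = 30/6 = 5
te_Final cut = (11 + 4·12 + 13)/6 = 72/6 = 12

Forward pass:
ES_Costume fitting = 0; EF_Costume fitting = 6
ES_Principal photography = 0; EF_Principal photography = 3
ES_Pickup shots = max(EF_Costume fitting=6, EF_Principal photography=3) = 6; EF_Pickup shots = 6+8 = 14
ES_Editing = max(EF_Costume fitting=6, EF_Principal photography=3) = 6; EF_Editing = 6+5 = 11
ES_Sound mix = max(EF_Costume fitting=6, EF_Principal photography=3) = 6; EF_Sound mix = 6+12 = 18
ES_Color grade = 14; EF_Color grade = 14+5 = 19
ES_VFX = 3; EF_VFX = 3+5 = 8
ES_Final cut = max(EF_Editing=11, EF_Sound mix=18, EF_Color grade=19, EF_VFX=8) = 19; EF_Final cut = 19+12 = 31
Expected project duration μ = 31 days. Critical path: Costume fitting → Pickup shots → Color grade → Final cut.

Backward pass:
LF_Final cut = 31; LS_Final cut = 31−12 = 19
LF_VFX = LS_Final cut = 19; LS_VFX = 19−5 = 14
LF_Color grade = LS_Final cut = 19; LS_Color grade = 19−5 = 14
LF_Sound mix = LS_Final cut = 19; LS_Sound mix = 19−12 = 7
LF_Editing = LS_Final cut = 19; LS_Editing = 19−5 = 14
LF_Pickup shots = LS_Color grade = 14; LS_Pickup shots = 14−8 = 6
LF_Principal photography = min(LS_Pickup shots=6, LS_Editing=14, LS_Sound mix=7, LS_VFX=14) = 6; LS_Principal photography = 6−3 = 3
LF_Costume fitting = min(LS_Pickup shots=6, LS_Editing=14, LS_Sound mix=7) = 6; LS_Costume fitting = 6−6 = 0
Slack_VFX = LS_VFX − ES_VFX = 14 − 3 = 11

11 days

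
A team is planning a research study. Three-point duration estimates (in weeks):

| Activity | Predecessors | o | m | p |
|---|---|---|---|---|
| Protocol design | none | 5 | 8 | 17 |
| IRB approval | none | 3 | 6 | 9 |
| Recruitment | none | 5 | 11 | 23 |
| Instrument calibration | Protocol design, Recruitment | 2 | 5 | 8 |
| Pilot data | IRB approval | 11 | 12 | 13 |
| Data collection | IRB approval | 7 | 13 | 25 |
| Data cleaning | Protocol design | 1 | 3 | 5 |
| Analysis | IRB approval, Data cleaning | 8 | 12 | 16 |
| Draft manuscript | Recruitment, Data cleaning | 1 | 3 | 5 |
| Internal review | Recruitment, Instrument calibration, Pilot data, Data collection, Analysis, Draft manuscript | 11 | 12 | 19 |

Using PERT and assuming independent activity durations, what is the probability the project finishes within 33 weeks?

te_Protocol design = (5 + 4·8 + 17)/6 = 54/6 = 9; σ²_Protocol design = ((17−5)/6)² = 4.000
te_IRB approval = (3 + 4·6 + 9)/6 = 36/6 = 6; σ²_IRB approval = ((9−3)/6)² = 1.000
te_Recruitment = (5 + 4·11 + 23)/6 = 72/6 = 12; σ²_Recruitment = ((23−5)/6)² = 9.000
te_Instrument calibration = (2 + 4·5 + 8)/6 = 30/6 = 5; σ²_Instrument calibration = ((8−2)/6)² = 1.000
te_Pilot data = (11 + 4·12 + 13)/6 = 72/6 = 12; σ²_Pilot data = ((13−11)/6)² = 0.111
te_Data collection = (7 + 4·13 + 25)/6 = 84/6 = 14; σ²_Data collection = ((25−7)/6)² = 9.000
te_Data cleaning = (1 + 4·3 + 5)/6 = 18/6 = 3; σ²_Data cleaning = ((5−1)/6)² = 0.444
te_Analysis = (8 + 4·12 + 16)/6 = 72/6 = 12; σ²_Analysis = ((16−8)/6)² = 1.778
te_Draft manuscript = (1 + 4·3 + 5)/6 = 18/6 = 3; σ²_Draft manuscript = ((5−1)/6)² = 0.444
te_Internal review = (11 + 4·12 + 19)/6 = 78/6 = 13; σ²_Internal review = ((19−11)/6)² = 1.778

Forward pass:
ES_Protocol design = 0; EF_Protocol design = 9
ES_IRB approval = 0; EF_IRB approval = 6
ES_Recruitment = 0; EF_Recruitment = 12
ES_Instrument calibration = max(EF_Protocol design=9, EF_Recruitment=12) = 12; EF_Instrument calibration = 12+5 = 17
ES_Pilot data = 6; EF_Pilot data = 6+12 = 18
ES_Data collection = 6; EF_Data collection = 6+14 = 20
ES_Data cleaning = 9; EF_Data cleaning = 9+3 = 12
ES_Analysis = max(EF_IRB approval=6, EF_Data cleaning=12) = 12; EF_Analysis = 12+12 = 24
ES_Draft manuscript = max(EF_Recruitment=12, EF_Data cleaning=12) = 12; EF_Draft manuscript = 12+3 = 15
ES_Internal review = max(EF_Recruitment=12, EF_Instrument calibration=17, EF_Pilot data=18, EF_Data collection=20, EF_Analysis=24, EF_Draft manuscript=15) = 24; EF_Internal review = 24+13 = 37
Expected project duration μ = 37 weeks. Critical path: Protocol design → Data cleaning → Analysis → Internal review.

Variance along critical path = 4.000 + 0.444 + 1.778 + 1.778 = 8.000; σ = √8.000 = 2.828 weeks.
Z = (33 − 37) / 2.828 = -1.414
P(T ≤ 33) = Φ(-1.414) ≈ 0.079

0.079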